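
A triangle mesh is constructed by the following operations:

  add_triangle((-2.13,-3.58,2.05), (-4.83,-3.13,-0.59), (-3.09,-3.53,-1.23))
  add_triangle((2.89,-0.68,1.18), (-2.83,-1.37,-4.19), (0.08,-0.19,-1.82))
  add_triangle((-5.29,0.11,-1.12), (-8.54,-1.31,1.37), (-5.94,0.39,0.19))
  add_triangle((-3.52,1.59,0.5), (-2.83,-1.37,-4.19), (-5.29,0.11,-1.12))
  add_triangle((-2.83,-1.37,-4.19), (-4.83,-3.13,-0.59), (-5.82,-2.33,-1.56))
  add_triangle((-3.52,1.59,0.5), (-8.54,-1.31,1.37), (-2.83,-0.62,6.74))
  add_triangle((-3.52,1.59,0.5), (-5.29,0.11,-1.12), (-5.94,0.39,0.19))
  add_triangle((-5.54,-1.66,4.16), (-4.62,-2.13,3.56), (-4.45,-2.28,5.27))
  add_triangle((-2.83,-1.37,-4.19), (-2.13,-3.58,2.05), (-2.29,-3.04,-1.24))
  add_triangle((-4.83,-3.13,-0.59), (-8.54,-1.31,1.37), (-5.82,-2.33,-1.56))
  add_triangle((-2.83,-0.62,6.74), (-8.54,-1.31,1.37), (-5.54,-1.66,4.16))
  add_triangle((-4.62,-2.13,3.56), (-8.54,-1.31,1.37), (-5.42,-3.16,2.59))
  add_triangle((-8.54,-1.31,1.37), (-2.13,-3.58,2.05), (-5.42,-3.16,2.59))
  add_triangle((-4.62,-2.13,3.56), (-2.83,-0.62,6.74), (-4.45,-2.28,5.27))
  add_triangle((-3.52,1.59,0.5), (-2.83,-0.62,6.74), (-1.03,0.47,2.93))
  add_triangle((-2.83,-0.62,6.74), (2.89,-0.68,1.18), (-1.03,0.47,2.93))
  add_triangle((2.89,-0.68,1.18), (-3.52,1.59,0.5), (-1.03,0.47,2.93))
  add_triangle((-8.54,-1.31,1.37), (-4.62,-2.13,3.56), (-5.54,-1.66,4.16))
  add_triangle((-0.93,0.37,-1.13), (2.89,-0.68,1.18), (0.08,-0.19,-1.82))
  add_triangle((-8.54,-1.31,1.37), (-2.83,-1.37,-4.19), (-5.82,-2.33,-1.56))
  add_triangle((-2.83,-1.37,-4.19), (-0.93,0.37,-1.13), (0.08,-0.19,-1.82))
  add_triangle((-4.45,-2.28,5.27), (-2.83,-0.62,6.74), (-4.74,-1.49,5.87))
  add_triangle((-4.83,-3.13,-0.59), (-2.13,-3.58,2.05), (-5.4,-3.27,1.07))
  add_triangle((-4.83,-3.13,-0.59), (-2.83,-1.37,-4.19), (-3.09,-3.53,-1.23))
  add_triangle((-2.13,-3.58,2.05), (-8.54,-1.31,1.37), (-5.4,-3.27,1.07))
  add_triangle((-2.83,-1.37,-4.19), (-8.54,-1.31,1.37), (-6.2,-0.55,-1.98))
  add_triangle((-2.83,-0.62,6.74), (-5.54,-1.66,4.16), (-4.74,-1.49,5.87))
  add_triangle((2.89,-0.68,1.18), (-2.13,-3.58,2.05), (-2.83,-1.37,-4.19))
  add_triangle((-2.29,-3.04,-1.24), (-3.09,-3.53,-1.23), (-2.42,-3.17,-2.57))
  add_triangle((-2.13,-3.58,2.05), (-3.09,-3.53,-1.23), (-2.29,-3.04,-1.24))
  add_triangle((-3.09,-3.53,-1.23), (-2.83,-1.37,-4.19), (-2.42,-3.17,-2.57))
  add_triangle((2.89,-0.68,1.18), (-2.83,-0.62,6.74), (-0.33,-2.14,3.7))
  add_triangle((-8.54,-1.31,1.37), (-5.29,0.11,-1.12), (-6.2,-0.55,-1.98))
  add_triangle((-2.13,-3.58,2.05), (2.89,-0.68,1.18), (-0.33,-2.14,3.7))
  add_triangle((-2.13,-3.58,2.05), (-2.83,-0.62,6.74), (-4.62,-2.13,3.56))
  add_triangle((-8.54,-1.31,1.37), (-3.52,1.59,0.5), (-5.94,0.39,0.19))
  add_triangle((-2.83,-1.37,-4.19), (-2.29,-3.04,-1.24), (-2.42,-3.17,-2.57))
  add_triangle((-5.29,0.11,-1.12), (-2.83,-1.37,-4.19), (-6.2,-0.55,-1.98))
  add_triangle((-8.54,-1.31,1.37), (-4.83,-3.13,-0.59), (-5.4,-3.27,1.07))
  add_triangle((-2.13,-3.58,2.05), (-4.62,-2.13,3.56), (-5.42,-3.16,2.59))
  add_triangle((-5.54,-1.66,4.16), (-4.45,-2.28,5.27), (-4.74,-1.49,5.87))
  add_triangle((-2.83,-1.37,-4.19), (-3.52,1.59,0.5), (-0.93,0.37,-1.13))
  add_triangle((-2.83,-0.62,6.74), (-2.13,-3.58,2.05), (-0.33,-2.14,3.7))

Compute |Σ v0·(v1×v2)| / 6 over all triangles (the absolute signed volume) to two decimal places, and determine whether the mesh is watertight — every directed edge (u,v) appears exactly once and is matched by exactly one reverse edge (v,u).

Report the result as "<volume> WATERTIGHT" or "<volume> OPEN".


151.72 OPEN

Per-triangle v0·(v1×v2)/6:
  t1: +4.3505
  t2: +1.5666
  t3: +2.6453
  t4: +3.2333
  t5: +4.1440
  t6: +19.0398
  t7: +1.6434
  t8: +1.2484
  t9: -2.1550
  t10: +5.6876
  t11: +6.3833
  t12: +5.8621
  t13: +2.3049
  t14: -1.7724
  t15: +3.1178
  t16: +2.9410
  t17: +1.0170
  t18: +3.3672
  t19: +0.1968
  t20: +6.1783
  t21: +0.7233
  t22: +2.2009
  t23: +3.4893
  t24: +5.0457
  t25: +4.9935
  t26: +6.6134
  t27: +0.7835
  t28: +8.8282
  t29: +0.2822
  t30: +0.8266
  t31: +2.1811
  t32: +6.0586
  t33: +2.7776
  t34: +4.4195
  t35: +9.3362
  t36: +2.1931
  t37: -1.1043
  t38: +1.3087
  t39: +5.4360
  t40: +3.3817
  t41: +1.8955
  t42: +1.8260
  t43: +7.2273
Σ = +151.7231 → |volume| = 151.72

Directed edges: 129 total; 3 unmatched, e.g. (2.89,-0.68,1.18)→(-3.52,1.59,0.5) → open.


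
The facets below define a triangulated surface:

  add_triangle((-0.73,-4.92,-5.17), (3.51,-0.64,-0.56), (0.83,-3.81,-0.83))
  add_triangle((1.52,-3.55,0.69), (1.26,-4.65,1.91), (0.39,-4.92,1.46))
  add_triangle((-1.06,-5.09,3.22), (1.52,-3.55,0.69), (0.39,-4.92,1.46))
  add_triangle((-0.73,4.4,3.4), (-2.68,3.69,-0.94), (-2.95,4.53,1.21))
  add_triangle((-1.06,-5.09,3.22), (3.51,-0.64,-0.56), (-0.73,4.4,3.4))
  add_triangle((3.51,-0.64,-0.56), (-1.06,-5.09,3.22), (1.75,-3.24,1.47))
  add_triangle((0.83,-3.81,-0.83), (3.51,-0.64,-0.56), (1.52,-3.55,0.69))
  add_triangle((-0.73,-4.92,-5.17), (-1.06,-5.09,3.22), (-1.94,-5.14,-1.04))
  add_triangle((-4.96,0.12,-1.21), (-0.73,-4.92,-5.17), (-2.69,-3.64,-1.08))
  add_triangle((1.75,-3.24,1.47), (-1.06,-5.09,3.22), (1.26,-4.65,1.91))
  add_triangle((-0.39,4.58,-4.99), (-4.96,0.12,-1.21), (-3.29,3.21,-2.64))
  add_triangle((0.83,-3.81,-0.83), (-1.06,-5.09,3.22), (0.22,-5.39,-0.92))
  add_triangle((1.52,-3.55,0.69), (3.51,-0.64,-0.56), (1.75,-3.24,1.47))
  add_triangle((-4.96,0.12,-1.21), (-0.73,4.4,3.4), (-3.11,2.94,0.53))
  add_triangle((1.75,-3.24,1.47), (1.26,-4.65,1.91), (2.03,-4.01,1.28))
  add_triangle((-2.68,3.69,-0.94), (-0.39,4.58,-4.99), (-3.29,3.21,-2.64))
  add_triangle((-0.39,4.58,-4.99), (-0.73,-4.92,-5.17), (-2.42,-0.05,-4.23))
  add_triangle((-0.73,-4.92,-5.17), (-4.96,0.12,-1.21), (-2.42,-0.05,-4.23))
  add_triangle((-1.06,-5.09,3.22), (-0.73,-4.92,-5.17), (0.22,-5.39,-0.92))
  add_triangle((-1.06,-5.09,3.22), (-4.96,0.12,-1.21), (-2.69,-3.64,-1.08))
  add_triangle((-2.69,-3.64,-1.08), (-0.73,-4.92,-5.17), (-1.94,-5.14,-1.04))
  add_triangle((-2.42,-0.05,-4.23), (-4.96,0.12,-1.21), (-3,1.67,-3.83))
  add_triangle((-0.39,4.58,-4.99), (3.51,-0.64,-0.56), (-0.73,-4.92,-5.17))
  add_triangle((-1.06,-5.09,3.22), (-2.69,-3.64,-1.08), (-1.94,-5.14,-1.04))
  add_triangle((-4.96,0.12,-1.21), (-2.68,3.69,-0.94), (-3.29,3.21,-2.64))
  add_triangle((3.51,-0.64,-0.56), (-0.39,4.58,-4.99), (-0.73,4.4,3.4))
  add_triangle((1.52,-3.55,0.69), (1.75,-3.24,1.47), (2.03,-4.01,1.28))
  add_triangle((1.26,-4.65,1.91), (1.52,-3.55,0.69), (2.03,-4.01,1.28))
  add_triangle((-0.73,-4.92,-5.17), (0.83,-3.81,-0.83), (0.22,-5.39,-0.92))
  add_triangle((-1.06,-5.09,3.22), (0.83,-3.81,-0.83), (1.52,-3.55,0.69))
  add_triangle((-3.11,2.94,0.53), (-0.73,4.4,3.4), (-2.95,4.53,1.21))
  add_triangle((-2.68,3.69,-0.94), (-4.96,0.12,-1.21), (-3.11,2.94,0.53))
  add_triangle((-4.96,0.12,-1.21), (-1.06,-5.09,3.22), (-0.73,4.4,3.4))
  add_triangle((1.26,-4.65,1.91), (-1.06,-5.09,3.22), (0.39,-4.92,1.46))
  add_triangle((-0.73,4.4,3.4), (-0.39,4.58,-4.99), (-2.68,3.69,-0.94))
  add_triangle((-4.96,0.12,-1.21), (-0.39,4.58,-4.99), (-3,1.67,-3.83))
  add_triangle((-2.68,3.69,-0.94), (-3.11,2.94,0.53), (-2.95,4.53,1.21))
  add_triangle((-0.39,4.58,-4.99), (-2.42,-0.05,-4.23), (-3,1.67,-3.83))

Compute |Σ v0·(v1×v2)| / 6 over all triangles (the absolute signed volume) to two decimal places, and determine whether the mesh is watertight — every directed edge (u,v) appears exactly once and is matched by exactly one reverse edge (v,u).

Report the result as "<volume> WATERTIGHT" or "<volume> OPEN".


263.50 WATERTIGHT

Per-triangle v0·(v1×v2)/6:
  t1: +9.2526
  t2: +0.8041
  t3: -1.3001
  t4: +2.6392
  t5: +17.7639
  t6: -0.1931
  t7: +3.3315
  t8: +7.1825
  t9: +13.5598
  t10: +1.0263
  t11: +5.7246
  t12: +2.2728
  t13: +1.7556
  t14: +3.8050
  t15: +0.3499
  t16: +5.5448
  t17: +15.7291
  t18: +14.4083
  t19: +8.3505
  t20: +12.4465
  t21: +5.0384
  t22: +5.0843
  t23: +28.8788
  t24: +4.5383
  t25: +4.7657
  t26: +21.2720
  t27: -0.0482
  t28: +0.4029
  t29: +2.7740
  t30: +4.0677
  t31: +1.5963
  t32: +4.5397
  t33: +27.7335
  t34: +1.8858
  t35: +13.9617
  t36: +5.2420
  t37: +1.6846
  t38: +5.6259
Σ = +263.4974 → |volume| = 263.50

Directed edges: 114 total, each appears once with its reverse present → watertight.


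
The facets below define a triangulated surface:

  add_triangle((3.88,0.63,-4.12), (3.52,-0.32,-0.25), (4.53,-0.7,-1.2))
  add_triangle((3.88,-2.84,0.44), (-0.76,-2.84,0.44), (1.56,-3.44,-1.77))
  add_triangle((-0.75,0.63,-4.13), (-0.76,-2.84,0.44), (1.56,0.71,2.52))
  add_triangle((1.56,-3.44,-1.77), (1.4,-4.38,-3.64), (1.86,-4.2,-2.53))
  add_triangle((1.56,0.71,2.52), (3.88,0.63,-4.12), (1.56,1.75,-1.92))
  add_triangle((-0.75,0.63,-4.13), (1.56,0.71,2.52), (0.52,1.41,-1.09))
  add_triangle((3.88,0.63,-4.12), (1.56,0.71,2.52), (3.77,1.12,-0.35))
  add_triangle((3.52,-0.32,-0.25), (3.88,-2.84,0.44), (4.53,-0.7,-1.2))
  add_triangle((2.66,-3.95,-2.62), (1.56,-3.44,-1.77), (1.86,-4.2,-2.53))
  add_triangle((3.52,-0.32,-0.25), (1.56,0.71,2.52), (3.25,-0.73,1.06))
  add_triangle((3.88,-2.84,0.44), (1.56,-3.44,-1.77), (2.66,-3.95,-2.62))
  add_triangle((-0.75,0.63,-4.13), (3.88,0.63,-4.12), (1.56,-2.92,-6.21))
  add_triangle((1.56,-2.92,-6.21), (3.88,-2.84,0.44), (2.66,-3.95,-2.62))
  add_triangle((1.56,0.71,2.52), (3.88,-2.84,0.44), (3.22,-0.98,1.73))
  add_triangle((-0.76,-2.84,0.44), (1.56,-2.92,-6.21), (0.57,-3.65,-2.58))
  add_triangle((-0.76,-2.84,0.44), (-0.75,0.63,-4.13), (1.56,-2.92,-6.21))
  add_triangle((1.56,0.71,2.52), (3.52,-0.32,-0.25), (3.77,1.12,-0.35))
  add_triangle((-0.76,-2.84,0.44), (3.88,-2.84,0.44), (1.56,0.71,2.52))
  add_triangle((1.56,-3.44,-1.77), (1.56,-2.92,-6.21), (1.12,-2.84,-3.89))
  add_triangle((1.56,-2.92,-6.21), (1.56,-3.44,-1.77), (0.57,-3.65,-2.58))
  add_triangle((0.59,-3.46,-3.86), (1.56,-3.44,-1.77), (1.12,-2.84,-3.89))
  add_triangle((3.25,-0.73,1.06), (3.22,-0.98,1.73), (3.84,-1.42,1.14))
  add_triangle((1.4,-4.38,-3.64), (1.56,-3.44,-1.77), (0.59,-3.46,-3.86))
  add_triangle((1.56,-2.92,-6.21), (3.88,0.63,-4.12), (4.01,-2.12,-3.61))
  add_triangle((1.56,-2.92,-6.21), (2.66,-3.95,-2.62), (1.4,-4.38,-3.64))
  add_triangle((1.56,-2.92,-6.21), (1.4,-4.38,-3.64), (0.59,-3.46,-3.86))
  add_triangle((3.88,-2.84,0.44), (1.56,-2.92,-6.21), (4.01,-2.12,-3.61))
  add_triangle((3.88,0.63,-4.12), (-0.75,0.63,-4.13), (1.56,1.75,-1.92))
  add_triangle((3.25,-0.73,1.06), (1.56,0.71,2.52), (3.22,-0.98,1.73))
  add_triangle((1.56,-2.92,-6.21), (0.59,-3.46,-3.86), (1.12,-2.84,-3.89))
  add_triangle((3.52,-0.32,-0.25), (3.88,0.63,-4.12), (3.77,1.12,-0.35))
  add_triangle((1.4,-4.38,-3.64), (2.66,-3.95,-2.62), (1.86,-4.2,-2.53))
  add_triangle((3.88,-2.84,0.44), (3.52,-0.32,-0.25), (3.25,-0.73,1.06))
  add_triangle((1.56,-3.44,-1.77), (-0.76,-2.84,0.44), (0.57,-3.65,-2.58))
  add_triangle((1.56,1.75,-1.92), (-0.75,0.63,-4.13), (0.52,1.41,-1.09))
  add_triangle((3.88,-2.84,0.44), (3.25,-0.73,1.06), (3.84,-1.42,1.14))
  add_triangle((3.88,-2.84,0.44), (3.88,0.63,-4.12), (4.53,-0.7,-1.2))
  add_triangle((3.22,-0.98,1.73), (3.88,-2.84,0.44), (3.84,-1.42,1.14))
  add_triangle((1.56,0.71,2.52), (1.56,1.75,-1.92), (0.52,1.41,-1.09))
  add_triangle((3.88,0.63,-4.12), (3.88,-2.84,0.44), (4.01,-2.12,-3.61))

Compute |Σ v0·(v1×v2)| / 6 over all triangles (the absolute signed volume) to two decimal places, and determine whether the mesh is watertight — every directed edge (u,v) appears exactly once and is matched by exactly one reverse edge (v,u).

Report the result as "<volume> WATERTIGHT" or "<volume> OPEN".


97.88 WATERTIGHT

Per-triangle v0·(v1×v2)/6:
  t1: +1.1563
  t2: +5.0579
  t3: -1.4713
  t4: +0.0885
  t5: +4.1201
  t6: -0.4029
  t7: -0.2927
  t8: +1.4025
  t9: +0.1988
  t10: +1.3157
  t11: +1.8202
  t12: +12.3230
  t13: +4.9132
  t14: +0.4518
  t15: +1.3917
  t16: +7.3658
  t17: +2.2987
  t18: +5.7762
  t19: -0.7815
  t20: +3.0239
  t21: -1.1631
  t22: +0.2209
  t23: +0.0791
  t24: +9.4896
  t25: +4.1626
  t26: +1.8753
  t27: +8.0407
  t28: +4.6400
  t29: +0.6701
  t30: -0.6404
  t31: +3.2516
  t32: +0.7294
  t33: +1.7011
  t34: +2.0072
  t35: +0.9139
  t36: +0.1294
  t37: +3.8679
  t38: +0.6001
  t39: +0.8326
  t40: +6.7173
Σ = +97.8816 → |volume| = 97.88

Directed edges: 120 total, each appears once with its reverse present → watertight.


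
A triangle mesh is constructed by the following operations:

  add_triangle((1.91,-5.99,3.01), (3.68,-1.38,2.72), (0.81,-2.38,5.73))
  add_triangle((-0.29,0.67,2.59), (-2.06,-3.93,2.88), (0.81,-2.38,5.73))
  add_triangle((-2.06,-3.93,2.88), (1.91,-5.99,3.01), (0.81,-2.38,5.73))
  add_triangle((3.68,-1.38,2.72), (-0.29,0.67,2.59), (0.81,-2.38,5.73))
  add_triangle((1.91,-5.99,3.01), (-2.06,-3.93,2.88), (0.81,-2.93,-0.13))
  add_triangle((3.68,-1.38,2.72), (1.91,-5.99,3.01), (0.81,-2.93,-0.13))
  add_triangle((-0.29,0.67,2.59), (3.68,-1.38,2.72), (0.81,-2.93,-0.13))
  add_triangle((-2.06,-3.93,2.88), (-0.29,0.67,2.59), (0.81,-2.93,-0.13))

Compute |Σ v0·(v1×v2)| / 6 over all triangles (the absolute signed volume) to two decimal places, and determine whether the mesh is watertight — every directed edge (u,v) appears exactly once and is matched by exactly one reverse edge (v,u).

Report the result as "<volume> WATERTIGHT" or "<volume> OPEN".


43.07 WATERTIGHT

Per-triangle v0·(v1×v2)/6:
  t1: +14.5623
  t2: +5.8262
  t3: +15.0430
  t4: +5.3375
  t5: +5.4122
  t6: +4.9314
  t7: -4.2663
  t8: -3.7776
Σ = +43.0688 → |volume| = 43.07

Directed edges: 24 total, each appears once with its reverse present → watertight.


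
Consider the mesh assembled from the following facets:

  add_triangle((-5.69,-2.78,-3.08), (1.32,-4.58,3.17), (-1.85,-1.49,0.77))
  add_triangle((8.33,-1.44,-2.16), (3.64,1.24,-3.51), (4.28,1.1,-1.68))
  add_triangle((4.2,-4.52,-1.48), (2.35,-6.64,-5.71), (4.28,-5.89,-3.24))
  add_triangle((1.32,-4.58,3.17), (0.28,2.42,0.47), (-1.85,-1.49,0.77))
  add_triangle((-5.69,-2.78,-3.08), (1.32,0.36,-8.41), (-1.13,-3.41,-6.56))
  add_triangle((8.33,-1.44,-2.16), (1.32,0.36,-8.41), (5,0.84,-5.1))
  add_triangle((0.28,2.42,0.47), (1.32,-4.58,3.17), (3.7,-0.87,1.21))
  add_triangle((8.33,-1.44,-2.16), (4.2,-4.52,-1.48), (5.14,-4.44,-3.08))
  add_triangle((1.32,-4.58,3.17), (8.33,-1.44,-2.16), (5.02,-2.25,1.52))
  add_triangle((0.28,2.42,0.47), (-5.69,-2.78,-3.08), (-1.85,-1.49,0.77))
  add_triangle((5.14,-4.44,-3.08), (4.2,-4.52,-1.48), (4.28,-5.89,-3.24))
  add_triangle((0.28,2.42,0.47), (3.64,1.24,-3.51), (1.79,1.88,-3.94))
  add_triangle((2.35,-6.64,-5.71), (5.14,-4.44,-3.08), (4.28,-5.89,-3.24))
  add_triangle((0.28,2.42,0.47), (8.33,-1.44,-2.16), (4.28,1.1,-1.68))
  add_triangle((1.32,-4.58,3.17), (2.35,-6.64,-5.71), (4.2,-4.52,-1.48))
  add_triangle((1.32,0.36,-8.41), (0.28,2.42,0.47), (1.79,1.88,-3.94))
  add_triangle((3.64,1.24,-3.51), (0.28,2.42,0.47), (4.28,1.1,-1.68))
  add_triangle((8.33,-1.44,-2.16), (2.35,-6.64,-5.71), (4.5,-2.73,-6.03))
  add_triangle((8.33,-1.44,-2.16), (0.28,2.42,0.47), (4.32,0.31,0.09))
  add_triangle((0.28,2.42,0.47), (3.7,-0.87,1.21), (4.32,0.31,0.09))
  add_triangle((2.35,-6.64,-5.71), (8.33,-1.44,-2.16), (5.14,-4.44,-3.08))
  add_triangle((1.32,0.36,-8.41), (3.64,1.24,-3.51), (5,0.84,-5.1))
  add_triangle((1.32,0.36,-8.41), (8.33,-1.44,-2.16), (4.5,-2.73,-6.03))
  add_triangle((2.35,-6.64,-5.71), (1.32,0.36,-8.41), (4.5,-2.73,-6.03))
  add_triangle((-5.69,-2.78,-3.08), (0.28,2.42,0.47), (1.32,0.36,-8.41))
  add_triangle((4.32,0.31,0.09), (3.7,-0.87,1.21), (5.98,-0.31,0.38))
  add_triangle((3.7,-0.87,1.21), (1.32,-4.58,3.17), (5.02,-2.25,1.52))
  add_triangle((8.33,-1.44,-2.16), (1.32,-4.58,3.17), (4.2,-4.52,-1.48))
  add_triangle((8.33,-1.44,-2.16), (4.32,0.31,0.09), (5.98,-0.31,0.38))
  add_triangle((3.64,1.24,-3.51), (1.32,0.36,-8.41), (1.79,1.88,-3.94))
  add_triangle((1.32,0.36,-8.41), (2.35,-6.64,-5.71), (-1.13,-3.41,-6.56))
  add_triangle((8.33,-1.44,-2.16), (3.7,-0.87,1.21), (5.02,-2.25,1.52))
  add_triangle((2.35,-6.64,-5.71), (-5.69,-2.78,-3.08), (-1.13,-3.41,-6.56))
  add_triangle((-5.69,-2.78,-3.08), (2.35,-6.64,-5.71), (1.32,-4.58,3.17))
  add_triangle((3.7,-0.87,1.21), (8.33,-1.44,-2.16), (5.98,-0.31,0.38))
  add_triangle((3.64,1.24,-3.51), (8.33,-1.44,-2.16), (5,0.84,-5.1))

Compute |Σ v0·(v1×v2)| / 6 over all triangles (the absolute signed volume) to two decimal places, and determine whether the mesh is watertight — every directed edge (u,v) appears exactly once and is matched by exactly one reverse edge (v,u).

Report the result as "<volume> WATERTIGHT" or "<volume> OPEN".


Per-triangle v0·(v1×v2)/6:
  t1: +7.4124
  t2: +5.0752
  t3: +0.5960
  t4: +3.5372
  t5: +23.1225
  t6: +15.9839
  t7: +5.1941
  t8: +7.2754
  t9: +10.3082
  t10: +4.0125
  t11: +2.4636
  t12: +3.6925
  t13: +5.4142
  t14: +3.3400
  t15: +21.2575
  t16: +3.1585
  t17: +3.6119
  t18: +28.2647
  t19: +3.3512
  t20: +2.3371
  t21: +10.0282
  t22: +3.7228
  t23: +25.8360
  t24: +28.2017
  t25: +19.6707
  t26: +0.3941
  t27: +2.1266
  t28: +20.8620
  t29: +1.6166
  t30: +5.6203
  t31: +28.3605
  t32: +3.2605
  t33: +25.0099
  t34: +52.7315
  t35: +2.7974
  t36: +3.7986
Σ = +393.4456 → |volume| = 393.45

Directed edges: 108 total, each appears once with its reverse present → watertight.

393.45 WATERTIGHT


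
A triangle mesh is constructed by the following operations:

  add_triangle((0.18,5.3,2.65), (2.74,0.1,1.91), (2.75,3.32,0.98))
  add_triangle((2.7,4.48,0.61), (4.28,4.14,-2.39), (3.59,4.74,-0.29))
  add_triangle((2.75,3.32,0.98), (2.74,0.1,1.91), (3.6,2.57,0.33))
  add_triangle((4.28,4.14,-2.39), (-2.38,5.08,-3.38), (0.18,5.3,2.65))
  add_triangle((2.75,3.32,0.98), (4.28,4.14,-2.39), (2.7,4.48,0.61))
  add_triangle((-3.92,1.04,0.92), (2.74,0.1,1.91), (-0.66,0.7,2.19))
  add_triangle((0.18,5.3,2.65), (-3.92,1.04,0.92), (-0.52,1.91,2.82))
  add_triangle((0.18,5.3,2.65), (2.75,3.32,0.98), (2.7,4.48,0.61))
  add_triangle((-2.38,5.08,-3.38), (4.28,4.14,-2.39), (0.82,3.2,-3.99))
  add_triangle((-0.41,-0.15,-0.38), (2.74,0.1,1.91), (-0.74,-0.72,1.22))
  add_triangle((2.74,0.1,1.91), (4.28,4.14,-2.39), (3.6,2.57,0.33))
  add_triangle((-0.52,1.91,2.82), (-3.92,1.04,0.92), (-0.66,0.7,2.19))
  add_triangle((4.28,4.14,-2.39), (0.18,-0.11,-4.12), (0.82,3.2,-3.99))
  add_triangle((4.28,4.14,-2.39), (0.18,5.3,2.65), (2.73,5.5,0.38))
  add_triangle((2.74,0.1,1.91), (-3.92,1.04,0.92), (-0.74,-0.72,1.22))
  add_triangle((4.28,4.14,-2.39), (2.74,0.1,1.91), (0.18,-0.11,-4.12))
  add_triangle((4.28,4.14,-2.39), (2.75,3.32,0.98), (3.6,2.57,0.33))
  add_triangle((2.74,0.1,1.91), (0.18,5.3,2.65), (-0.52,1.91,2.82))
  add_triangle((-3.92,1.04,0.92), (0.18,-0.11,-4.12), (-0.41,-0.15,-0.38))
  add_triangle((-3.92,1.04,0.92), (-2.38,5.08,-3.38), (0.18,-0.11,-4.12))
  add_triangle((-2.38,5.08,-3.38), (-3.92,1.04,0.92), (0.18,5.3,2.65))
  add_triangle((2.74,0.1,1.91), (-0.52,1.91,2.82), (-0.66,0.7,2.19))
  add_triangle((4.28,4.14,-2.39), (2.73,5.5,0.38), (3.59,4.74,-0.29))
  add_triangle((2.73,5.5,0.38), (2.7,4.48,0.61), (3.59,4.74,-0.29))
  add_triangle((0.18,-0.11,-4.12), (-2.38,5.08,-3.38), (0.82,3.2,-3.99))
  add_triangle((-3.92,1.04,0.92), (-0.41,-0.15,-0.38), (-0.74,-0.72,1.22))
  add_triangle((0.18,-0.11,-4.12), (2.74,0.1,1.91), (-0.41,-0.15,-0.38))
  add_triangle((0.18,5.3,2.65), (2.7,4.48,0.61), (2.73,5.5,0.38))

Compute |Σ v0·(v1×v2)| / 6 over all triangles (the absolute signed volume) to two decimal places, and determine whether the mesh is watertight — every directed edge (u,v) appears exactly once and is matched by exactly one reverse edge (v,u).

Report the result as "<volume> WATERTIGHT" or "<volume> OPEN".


139.92 WATERTIGHT

Per-triangle v0·(v1×v2)/6:
  t1: +5.9768
  t2: -0.3706
  t3: +2.1611
  t4: +31.7024
  t5: +2.3557
  t6: -0.2240
  t7: +6.3094
  t8: +2.2668
  t9: +10.5151
  t10: +0.1369
  t11: +2.0190
  t12: +1.4309
  t13: +7.6168
  t14: +1.3536
  t15: +2.0937
  t16: +8.0097
  t17: +2.7387
  t18: +5.4693
  t19: +0.6700
  t20: +12.0118
  t21: +21.5856
  t22: +1.2821
  t23: +1.7755
  t24: +0.6104
  t25: +8.0313
  t26: +0.4620
  t27: +0.2568
  t28: +1.6721
Σ = +139.9188 → |volume| = 139.92

Directed edges: 84 total, each appears once with its reverse present → watertight.


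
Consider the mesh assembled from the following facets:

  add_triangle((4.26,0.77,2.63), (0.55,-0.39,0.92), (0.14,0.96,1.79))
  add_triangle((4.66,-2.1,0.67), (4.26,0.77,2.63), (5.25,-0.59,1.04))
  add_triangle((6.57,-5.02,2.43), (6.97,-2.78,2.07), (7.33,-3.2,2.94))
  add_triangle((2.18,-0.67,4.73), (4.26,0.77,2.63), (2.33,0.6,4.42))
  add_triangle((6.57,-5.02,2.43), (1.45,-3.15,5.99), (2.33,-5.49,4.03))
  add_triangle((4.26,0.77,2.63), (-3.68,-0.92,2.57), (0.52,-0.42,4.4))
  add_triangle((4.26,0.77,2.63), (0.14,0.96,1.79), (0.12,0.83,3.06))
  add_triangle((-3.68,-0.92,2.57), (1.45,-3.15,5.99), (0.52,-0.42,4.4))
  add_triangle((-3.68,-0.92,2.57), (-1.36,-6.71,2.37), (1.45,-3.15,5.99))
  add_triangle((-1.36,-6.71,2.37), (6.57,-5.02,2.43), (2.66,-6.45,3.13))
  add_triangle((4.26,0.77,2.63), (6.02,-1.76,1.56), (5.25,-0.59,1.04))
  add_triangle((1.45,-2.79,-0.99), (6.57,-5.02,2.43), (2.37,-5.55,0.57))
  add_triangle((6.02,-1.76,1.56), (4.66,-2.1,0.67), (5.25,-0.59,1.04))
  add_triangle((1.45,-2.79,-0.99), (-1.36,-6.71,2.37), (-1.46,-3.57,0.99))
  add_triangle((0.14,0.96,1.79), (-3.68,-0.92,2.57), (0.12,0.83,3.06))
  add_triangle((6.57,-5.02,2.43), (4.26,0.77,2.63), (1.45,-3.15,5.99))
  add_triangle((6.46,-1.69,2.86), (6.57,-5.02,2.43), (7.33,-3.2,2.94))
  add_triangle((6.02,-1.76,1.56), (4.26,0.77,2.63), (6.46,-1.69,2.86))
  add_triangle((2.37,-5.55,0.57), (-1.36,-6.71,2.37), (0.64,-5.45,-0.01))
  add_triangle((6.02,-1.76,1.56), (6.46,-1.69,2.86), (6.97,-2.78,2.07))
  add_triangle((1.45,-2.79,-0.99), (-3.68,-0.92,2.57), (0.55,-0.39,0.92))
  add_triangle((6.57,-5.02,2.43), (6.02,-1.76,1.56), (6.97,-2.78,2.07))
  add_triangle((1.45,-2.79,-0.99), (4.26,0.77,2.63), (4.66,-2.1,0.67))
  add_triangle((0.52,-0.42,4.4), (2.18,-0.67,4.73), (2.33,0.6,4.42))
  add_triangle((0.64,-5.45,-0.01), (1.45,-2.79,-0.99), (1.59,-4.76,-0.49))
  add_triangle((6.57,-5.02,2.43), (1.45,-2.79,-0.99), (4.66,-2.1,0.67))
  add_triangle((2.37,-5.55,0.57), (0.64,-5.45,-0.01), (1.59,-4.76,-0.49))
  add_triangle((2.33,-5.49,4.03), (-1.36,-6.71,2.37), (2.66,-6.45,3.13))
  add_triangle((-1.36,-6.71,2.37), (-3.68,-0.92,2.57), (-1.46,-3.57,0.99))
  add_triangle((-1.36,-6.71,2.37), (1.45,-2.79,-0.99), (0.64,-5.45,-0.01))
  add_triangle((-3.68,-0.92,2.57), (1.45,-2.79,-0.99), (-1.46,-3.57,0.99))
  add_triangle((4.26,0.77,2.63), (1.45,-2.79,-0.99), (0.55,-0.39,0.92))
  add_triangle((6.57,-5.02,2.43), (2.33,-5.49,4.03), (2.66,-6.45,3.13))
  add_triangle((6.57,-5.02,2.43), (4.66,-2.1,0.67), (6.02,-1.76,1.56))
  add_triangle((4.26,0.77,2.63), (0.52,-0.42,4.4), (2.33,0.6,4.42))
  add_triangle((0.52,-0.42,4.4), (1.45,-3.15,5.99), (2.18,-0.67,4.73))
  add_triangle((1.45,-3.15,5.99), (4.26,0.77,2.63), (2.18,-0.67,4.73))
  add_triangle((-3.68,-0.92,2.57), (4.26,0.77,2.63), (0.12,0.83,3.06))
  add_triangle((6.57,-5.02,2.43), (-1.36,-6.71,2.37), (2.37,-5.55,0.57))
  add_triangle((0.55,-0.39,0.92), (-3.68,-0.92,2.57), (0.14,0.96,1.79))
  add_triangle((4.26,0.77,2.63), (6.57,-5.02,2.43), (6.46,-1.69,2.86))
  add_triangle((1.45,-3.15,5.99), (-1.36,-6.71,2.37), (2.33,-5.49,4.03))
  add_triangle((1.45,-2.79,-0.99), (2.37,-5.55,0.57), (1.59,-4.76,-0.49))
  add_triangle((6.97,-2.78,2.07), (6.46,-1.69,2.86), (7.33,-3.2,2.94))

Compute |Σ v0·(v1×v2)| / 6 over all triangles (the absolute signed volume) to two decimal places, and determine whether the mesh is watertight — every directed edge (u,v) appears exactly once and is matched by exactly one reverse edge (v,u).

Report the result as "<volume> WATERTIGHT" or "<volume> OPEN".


160.59 WATERTIGHT

Per-triangle v0·(v1×v2)/6:
  t1: -0.9772
  t2: -2.1870
  t3: +1.9733
  t4: +2.6822
  t5: +15.0692
  t6: +1.0290
  t7: +1.0039
  t8: +7.8992
  t9: +24.2992
  t10: +4.3135
  t11: +2.0948
  t12: +5.6845
  t13: +0.7468
  t14: +2.2376
  t15: +0.8573
  t16: +26.3940
  t17: +0.4237
  t18: +2.0941
  t19: +4.8502
  t20: +0.9358
  t21: -2.5142
  t22: +0.2786
  t23: -0.8442
  t24: +1.5044
  t25: +0.4317
  t26: +4.3817
  t27: +1.2945
  t28: +5.9972
  t29: +2.9075
  t30: -0.5072
  t31: -0.1018
  t32: -1.9129
  t33: +6.6074
  t34: +2.2100
  t35: -1.6060
  t36: +2.9459
  t37: +4.3494
  t38: +3.3190
  t39: +14.3645
  t40: -1.3506
  t41: +1.6731
  t42: +13.8951
  t43: +0.7568
  t44: +1.0882
Σ = +160.5924 → |volume| = 160.59

Directed edges: 132 total, each appears once with its reverse present → watertight.


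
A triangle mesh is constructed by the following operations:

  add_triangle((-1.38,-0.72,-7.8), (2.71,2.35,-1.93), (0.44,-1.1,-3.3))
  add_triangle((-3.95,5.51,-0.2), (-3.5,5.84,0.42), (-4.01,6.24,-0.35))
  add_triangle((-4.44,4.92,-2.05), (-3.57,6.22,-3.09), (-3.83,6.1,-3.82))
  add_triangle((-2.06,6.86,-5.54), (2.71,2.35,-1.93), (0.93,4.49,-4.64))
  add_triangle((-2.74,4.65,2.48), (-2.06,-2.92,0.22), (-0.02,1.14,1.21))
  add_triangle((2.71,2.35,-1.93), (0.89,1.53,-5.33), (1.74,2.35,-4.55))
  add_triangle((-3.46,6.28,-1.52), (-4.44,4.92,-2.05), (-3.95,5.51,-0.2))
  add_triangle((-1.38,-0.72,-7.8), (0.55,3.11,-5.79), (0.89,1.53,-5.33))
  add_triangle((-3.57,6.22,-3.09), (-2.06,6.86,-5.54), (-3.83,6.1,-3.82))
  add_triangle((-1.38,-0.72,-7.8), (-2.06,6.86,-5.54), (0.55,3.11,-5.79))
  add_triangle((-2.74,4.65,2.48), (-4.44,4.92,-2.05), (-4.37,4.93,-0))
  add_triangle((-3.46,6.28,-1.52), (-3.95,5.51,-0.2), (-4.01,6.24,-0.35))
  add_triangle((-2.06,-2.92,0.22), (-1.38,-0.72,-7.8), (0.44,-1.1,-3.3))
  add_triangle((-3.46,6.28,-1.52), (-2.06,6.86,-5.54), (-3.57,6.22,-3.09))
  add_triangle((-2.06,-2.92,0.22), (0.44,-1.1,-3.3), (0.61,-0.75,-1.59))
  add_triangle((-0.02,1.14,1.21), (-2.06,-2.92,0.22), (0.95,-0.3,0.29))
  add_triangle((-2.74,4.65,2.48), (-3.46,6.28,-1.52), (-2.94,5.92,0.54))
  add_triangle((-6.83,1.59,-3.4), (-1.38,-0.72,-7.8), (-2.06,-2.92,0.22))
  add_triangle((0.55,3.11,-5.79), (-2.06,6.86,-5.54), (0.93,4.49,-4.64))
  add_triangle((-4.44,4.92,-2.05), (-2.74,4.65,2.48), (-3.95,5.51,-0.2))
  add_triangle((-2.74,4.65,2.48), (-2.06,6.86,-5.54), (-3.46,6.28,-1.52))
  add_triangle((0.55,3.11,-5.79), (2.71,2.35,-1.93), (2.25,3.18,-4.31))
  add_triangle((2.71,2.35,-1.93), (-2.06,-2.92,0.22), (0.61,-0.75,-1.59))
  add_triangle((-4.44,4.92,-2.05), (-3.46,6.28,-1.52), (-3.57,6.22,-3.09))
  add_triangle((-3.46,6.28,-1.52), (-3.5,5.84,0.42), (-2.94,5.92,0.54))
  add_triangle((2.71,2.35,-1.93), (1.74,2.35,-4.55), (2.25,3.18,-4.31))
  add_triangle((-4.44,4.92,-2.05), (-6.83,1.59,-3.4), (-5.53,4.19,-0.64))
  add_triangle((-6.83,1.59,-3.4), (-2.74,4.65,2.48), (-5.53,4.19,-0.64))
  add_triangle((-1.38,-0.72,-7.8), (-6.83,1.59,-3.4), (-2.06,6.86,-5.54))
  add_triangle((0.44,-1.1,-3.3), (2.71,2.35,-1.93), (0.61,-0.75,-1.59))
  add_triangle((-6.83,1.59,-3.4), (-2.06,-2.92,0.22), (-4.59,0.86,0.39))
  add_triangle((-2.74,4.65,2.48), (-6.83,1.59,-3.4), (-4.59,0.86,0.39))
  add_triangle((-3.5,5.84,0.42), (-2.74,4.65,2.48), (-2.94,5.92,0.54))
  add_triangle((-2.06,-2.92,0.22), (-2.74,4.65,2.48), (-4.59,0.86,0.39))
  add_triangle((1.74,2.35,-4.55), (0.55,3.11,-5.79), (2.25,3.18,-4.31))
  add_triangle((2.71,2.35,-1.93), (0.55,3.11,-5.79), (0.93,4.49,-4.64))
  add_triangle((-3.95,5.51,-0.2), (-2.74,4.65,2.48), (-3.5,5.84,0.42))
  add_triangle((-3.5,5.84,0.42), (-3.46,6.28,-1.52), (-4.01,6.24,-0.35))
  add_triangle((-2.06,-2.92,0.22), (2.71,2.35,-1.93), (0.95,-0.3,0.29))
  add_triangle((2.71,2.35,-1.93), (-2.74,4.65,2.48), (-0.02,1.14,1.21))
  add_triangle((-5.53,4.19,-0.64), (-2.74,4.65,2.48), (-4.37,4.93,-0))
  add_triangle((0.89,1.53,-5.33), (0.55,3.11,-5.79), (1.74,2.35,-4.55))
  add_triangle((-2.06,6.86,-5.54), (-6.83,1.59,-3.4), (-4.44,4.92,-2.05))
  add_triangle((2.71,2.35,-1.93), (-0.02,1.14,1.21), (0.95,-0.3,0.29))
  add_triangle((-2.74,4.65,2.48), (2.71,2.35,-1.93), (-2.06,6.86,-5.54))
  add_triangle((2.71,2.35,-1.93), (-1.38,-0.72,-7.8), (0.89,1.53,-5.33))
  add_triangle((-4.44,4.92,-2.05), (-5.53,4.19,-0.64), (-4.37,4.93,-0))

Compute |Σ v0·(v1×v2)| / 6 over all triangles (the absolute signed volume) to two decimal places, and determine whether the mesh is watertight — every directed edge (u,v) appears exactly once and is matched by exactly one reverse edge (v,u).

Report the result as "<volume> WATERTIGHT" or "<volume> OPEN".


273.84 OPEN

Per-triangle v0·(v1×v2)/6:
  t1: +6.5202
  t2: +0.3468
  t3: +1.4573
  t4: +3.8760
  t5: +2.6616
  t6: +0.6503
  t7: +2.8740
  t8: +4.5460
  t9: +2.2636
  t10: +20.2031
  t11: +2.1668
  t12: +0.4316
  t13: +6.0838
  t14: +3.4327
  t15: +0.9010
  t16: +0.8399
  t17: -1.5815
  t18: +29.0025
  t19: +6.8196
  t20: +1.2008
  t21: +5.7661
  t22: +0.2237
  t23: -0.1287
  t24: +2.7393
  t25: +1.2005
  t26: +0.8090
  t27: +8.8178
  t28: +3.0514
  t29: +57.0135
  t30: +0.9520
  t31: +10.0558
  t32: +13.1293
  t33: +1.2644
  t34: +5.8256
  t35: +1.2585
  t36: +4.2508
  t37: +1.3256
  t38: +0.7548
  t39: +1.1279
  t40: +3.5183
  t41: +2.9738
  t42: +1.6474
  t43: +21.1362
  t44: +1.1122
  t45: +24.3009
  t46: +1.9967
  t47: +3.0173
Σ = +273.8360 → |volume| = 273.84

Directed edges: 141 total; 3 unmatched, e.g. (-3.83,6.1,-3.82)→(-4.44,4.92,-2.05) → open.


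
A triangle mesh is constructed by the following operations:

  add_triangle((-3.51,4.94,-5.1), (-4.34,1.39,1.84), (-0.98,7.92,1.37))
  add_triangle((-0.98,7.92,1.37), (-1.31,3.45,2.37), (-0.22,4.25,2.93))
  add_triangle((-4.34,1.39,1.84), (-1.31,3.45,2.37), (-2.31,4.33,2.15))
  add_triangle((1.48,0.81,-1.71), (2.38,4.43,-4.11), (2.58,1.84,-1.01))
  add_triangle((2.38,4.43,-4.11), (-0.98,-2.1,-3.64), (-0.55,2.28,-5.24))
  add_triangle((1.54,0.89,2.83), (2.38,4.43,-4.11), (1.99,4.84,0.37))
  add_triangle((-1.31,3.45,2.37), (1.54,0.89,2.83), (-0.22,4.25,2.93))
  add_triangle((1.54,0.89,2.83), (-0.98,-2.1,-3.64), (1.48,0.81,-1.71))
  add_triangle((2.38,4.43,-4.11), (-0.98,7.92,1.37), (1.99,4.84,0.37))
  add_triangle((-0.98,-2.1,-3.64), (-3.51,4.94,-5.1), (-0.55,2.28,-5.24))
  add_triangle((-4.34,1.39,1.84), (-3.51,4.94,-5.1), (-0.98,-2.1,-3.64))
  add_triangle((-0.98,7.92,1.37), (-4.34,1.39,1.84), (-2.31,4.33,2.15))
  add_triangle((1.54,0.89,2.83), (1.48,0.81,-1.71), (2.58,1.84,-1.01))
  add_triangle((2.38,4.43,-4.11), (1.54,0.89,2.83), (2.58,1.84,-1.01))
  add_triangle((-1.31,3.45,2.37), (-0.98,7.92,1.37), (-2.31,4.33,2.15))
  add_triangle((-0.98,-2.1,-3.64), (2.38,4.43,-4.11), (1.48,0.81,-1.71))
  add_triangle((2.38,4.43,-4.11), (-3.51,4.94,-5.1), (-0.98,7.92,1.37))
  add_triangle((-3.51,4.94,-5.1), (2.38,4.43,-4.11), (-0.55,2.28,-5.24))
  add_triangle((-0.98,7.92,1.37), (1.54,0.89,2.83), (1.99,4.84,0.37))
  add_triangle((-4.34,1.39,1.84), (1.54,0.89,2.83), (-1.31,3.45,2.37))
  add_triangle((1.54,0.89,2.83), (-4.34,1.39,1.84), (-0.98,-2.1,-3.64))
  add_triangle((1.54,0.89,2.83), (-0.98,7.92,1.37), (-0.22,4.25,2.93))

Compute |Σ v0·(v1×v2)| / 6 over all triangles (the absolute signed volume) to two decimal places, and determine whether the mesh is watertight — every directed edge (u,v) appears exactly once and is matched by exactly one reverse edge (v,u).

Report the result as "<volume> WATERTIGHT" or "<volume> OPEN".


Per-triangle v0·(v1×v2)/6:
  t1: +38.8808
  t2: +3.2745
  t3: +2.1463
  t4: +1.6640
  t5: +7.6653
  t6: +5.4577
  t7: +1.7668
  t8: +1.7223
  t9: +14.8581
  t10: +10.9911
  t11: +22.6967
  t12: +3.9618
  t13: +0.4637
  t14: +3.7491
  t15: +2.5197
  t16: +4.2061
  t17: +41.6736
  t18: +13.5434
  t19: +10.1626
  t20: +5.8190
  t21: +2.0236
  t22: +3.7002
Σ = +202.9464 → |volume| = 202.95

Directed edges: 66 total, each appears once with its reverse present → watertight.

202.95 WATERTIGHT


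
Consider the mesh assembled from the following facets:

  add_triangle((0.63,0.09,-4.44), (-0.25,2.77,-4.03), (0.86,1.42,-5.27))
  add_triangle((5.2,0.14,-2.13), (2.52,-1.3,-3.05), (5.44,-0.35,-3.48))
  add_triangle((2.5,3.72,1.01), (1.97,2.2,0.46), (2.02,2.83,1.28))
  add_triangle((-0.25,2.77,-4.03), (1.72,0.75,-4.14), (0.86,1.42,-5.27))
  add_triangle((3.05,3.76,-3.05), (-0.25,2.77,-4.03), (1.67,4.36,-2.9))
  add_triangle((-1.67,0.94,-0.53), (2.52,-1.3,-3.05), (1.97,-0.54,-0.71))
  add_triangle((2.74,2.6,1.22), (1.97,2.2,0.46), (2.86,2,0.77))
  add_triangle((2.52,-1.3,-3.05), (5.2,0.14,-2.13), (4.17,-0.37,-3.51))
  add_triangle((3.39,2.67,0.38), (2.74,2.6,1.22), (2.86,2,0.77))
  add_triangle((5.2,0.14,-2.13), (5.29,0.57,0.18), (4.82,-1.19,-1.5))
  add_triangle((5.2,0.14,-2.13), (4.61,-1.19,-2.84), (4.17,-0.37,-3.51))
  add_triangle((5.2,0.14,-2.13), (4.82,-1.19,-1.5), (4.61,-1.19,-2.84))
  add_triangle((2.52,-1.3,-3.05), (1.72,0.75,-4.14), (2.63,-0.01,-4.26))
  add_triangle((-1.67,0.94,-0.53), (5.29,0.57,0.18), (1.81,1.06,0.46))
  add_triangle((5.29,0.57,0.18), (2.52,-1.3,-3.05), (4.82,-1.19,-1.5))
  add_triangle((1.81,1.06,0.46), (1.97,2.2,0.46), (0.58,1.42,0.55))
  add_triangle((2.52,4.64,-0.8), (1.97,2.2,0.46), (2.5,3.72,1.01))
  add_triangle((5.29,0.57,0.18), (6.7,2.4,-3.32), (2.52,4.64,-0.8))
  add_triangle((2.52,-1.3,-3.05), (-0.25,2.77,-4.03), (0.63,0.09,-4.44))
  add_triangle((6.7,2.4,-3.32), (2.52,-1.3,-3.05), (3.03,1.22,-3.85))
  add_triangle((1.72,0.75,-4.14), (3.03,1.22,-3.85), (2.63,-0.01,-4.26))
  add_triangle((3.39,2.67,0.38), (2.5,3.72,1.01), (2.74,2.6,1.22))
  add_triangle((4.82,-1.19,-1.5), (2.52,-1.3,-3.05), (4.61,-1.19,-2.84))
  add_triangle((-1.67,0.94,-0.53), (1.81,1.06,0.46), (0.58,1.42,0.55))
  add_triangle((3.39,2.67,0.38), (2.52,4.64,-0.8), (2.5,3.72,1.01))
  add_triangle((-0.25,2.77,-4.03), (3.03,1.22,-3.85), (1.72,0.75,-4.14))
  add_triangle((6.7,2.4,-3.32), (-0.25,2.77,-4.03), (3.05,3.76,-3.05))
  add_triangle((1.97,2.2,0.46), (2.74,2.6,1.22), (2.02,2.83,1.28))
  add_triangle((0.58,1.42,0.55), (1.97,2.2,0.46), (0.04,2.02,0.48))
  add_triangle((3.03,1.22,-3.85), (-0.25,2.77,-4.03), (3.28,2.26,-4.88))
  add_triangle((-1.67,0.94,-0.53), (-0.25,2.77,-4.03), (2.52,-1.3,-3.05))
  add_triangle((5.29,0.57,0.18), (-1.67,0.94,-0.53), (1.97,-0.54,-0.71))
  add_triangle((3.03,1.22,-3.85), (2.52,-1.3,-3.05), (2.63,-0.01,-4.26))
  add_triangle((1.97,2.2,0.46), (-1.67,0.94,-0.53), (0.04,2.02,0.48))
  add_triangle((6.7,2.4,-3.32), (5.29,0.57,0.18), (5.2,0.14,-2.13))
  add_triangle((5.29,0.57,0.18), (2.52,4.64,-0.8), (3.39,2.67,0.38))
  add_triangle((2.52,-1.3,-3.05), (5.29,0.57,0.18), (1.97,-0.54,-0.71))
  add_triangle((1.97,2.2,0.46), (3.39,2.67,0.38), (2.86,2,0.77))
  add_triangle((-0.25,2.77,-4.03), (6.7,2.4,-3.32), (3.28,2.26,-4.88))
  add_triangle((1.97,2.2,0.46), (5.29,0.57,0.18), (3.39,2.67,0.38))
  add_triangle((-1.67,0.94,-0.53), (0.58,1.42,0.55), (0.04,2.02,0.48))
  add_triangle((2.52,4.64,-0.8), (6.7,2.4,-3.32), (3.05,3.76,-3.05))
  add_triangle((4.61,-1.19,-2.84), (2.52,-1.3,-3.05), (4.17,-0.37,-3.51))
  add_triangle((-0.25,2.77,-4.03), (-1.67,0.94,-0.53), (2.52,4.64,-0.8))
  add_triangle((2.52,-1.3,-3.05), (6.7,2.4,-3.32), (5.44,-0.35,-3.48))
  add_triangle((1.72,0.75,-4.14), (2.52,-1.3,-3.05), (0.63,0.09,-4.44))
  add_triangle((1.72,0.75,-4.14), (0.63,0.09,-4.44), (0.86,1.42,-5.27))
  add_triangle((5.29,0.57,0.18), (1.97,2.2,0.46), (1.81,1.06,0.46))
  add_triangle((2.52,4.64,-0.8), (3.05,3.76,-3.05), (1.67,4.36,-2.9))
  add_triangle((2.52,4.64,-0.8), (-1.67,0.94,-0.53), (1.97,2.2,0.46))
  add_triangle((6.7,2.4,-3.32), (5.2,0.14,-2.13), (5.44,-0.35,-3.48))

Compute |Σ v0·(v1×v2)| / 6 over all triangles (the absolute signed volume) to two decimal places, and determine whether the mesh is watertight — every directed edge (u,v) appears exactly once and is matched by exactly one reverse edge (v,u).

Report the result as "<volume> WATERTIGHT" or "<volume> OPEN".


82.37 OPEN

Per-triangle v0·(v1×v2)/6:
  t1: +1.0219
  t2: +0.6157
  t3: -0.1660
  t4: +1.2535
  t5: +3.0821
  t6: -0.5655
  t7: -0.2120
  t8: -1.2927
  t9: +0.2425
  t10: +2.8601
  t11: +1.6544
  t12: +1.6288
  t13: +0.4237
  t14: -0.7543
  t15: -2.4202
  t16: +0.1403
  t17: -0.6786
  t18: +12.3547
  t19: -3.3240
  t20: +6.0475
  t21: +1.0817
  t22: +0.7209
  t23: +0.6709
  t24: -0.2674
  t25: +2.1657
  t26: +2.7073
  t27: +7.4598
  t28: -0.2314
  t29: +0.1495
  t30: +1.0297
  t31: +2.6871
  t32: -1.0811
  t33: +1.1554
  t34: +0.5243
  t35: +4.7279
  t36: +2.8191
  t37: +1.0032
  t38: -0.1988
  t39: +5.3596
  t40: +0.3347
  t41: -0.0191
  t42: +7.7579
  t43: +1.2824
  t44: +5.4911
  t45: +2.6943
  t46: +2.1701
  t47: +1.0453
  t48: +0.3985
  t49: +2.9708
  t50: +1.1947
  t51: +2.6555
Σ = +82.3715 → |volume| = 82.37

Directed edges: 153 total; 9 unmatched, e.g. (2.02,2.83,1.28)→(2.5,3.72,1.01) → open.


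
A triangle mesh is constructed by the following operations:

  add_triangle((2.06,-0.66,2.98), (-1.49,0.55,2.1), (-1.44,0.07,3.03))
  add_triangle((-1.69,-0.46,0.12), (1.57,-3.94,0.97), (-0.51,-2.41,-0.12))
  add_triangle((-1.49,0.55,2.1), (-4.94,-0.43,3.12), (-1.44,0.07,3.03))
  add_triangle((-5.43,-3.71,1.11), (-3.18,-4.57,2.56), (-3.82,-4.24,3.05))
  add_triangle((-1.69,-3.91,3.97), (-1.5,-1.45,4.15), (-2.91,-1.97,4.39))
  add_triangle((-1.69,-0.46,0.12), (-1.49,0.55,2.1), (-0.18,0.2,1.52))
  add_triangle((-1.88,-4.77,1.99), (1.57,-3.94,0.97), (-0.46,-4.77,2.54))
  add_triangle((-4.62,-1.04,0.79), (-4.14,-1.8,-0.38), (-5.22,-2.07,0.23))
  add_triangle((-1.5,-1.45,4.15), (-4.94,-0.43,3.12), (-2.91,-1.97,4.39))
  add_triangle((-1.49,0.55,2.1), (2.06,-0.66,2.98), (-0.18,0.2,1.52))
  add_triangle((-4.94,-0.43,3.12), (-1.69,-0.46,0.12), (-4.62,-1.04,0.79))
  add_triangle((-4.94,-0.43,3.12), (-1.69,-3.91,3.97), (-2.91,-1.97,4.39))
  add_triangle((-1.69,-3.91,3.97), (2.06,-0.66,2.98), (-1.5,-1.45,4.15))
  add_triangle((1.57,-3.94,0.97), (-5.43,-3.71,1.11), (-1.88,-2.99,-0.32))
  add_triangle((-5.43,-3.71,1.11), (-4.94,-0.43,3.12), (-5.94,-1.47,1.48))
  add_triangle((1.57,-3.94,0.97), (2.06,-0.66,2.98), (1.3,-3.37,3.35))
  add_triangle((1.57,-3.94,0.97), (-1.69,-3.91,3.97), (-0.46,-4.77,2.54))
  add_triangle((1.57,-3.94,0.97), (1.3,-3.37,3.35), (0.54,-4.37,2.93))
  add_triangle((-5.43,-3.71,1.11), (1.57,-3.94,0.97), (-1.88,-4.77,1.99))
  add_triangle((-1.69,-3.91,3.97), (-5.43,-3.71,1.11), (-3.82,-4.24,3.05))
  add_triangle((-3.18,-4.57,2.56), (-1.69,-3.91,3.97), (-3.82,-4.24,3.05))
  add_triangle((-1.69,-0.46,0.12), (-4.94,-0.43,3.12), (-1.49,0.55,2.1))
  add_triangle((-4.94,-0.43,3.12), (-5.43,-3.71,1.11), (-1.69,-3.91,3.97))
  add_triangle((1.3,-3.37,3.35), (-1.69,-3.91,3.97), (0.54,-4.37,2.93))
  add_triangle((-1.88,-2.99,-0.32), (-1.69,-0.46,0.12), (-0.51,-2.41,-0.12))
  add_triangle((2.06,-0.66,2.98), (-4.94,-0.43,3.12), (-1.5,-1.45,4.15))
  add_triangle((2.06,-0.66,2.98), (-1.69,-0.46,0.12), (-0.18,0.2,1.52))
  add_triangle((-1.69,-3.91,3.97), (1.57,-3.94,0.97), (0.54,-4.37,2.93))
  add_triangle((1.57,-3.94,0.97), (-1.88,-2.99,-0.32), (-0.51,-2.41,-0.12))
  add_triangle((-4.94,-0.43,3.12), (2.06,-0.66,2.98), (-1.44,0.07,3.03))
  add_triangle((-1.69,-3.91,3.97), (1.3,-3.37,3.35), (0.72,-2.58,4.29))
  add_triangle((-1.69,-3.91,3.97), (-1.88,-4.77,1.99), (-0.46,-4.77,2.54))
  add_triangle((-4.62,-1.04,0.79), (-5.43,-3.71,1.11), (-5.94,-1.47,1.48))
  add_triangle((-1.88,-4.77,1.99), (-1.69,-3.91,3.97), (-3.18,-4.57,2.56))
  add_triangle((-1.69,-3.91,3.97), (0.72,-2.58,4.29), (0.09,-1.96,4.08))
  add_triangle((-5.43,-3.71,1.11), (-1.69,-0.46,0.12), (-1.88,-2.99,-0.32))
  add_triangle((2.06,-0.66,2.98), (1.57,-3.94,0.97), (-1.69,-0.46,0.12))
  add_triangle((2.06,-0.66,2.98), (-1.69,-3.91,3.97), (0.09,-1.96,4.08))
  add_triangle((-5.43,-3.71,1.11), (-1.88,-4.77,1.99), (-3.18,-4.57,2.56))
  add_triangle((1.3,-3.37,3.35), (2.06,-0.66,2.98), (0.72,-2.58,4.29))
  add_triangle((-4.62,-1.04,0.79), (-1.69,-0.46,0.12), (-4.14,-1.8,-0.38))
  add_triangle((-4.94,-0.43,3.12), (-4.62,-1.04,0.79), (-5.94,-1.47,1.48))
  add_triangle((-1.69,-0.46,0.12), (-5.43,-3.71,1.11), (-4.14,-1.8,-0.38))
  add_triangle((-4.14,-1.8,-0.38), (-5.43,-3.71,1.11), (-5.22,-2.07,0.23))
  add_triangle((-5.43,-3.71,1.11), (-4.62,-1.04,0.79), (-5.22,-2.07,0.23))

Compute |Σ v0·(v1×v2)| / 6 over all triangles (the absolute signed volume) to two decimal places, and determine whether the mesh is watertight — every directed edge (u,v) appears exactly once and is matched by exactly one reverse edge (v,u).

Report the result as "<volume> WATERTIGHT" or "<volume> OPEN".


75.64 OPEN

Per-triangle v0·(v1×v2)/6:
  t1: +0.6993
  t2: -0.8840
  t3: +1.0003
  t4: +2.1055
  t5: +2.2321
  t6: -0.2658
  t7: +2.1261
  t8: +0.3068
  t9: +1.7542
  t10: +0.1636
  t11: -0.0507
  t12: +3.8041
  t13: +5.4070
  t14: +5.1876
  t15: +4.2348
  t16: +3.0534
  t17: +1.7493
  t18: +1.9361
  t19: +3.2121
  t20: -0.3114
  t21: +1.7086
  t22: +0.2316
  t23: +14.9227
  t24: +2.5937
  t25: -0.1811
  t26: +2.4375
  t27: -0.7375
  t28: +1.5822
  t29: +0.4190
  t30: +2.1539
  t31: +3.0865
  t32: +2.7054
  t33: +0.8708
  t34: +2.4863
  t35: +1.4792
  t36: +0.7908
  t37: -3.4739
  t38: -1.7834
  t39: +2.5411
  t40: +2.1088
  t41: +0.0463
  t42: +0.4766
  t43: -0.5611
  t44: +0.8816
  t45: +1.3943
Σ = +75.6403 → |volume| = 75.64

Directed edges: 135 total; 3 unmatched, e.g. (0.72,-2.58,4.29)→(0.09,-1.96,4.08) → open.
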